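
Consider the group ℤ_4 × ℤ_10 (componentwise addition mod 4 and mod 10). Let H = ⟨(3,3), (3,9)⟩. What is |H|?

20

|⟨(3,3)⟩| = 20 and |⟨(3,9)⟩| = 20, so |H| is a multiple of lcm(20, 20) = 20 and divides |G| = 40.
Closing under the operation: H = {(0,0), (0,2), (0,4), (0,6), (0,8), (1,1), (1,3), (1,5), (1,7), (1,9), (2,0), (2,2), (2,4), (2,6), (2,8), (3,1), (3,3), (3,5), (3,7), (3,9)}, so |H| = 20.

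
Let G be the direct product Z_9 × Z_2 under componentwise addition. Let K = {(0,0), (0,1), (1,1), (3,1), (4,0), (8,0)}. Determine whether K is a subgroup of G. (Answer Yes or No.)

No

(4,0) ∈ K but its inverse (5,0) ∉ K, so K is not a subgroup.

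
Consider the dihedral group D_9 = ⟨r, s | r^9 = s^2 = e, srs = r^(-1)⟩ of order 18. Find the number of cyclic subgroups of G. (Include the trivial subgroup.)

12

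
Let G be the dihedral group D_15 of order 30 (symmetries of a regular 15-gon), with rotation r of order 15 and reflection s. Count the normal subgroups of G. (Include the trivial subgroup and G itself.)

5

G has 28 subgroups. Checking conjugation-invariance by order — order 1: 1/1 normal; order 2: 0/15 normal; order 3: 1/1 normal; order 5: 1/1 normal; order 6: 0/5 normal; order 10: 0/3 normal; order 15: 1/1 normal; order 30: 1/1 normal.
Total normal subgroups: 5.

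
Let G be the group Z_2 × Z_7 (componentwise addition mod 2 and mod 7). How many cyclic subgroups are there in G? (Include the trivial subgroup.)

A cyclic subgroup of order d is generated by each of its φ(d) elements of order d, so the cyclic subgroups of order d number (#elements of order d)/φ(d).
Cyclic subgroups by order — order 1: 1; order 2: 1; order 7: 1; order 14: 1.
Total: 4.

4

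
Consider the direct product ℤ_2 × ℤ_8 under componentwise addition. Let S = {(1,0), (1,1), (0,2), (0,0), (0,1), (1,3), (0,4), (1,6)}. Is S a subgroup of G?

No

(0,1) ∈ S but its inverse (0,7) ∉ S, so S is not a subgroup.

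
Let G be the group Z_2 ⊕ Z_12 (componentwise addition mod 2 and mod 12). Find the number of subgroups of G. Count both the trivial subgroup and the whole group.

16

|G| = 24, so by Lagrange every subgroup order divides 24. Divisors: 1, 2, 3, 4, 6, 8, 12, 24.
Subgroups by order — order 1: 1; order 2: 3; order 3: 1; order 4: 3; order 6: 3; order 8: 1; order 12: 3; order 24: 1.
Total: 1 + 3 + 1 + 3 + 3 + 1 + 3 + 1 = 16.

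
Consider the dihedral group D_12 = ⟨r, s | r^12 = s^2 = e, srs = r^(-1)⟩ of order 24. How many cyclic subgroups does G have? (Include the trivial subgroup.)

Group the elements of G by the cyclic subgroup they generate; each cyclic subgroup of order d accounts for φ(d) elements.
Cyclic subgroups by order — order 1: 1; order 2: 13; order 3: 1; order 4: 1; order 6: 1; order 12: 1.
Total: 18.

18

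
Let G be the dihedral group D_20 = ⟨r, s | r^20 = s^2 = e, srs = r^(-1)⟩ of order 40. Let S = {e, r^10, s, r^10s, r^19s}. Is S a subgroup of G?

No

Closure fails: s · r^19s = r ∉ S. So S is not a subgroup.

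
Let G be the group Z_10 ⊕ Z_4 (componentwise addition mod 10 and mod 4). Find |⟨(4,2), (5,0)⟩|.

20

|⟨(4,2)⟩| = 10 and |⟨(5,0)⟩| = 2, so |H| is a multiple of lcm(10, 2) = 10 and divides |G| = 40.
Closing under the operation: H = {(0,0), (0,2), (1,0), (1,2), (2,0), (2,2), (3,0), (3,2), (4,0), (4,2), (5,0), (5,2), (6,0), (6,2), (7,0), (7,2), (8,0), (8,2), (9,0), (9,2)}, so |H| = 20.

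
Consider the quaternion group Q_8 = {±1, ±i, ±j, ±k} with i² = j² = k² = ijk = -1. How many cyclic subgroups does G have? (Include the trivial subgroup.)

Group the elements of G by the cyclic subgroup they generate; each cyclic subgroup of order d accounts for φ(d) elements.
Cyclic subgroups by order — order 1: 1; order 2: 1; order 4: 3.
Total: 5.

5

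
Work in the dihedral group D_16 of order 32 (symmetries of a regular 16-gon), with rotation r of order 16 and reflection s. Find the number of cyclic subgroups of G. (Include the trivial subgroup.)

21

A cyclic subgroup of order d is generated by each of its φ(d) elements of order d, so the cyclic subgroups of order d number (#elements of order d)/φ(d).
Cyclic subgroups by order — order 1: 1; order 2: 17; order 4: 1; order 8: 1; order 16: 1.
Total: 21.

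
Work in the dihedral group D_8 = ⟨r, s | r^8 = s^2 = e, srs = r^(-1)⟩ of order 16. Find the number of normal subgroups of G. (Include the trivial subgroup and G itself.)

7

G has 19 subgroups. Checking conjugation-invariance by order — order 1: 1/1 normal; order 2: 1/9 normal; order 4: 1/5 normal; order 8: 3/3 normal; order 16: 1/1 normal.
Total normal subgroups: 7.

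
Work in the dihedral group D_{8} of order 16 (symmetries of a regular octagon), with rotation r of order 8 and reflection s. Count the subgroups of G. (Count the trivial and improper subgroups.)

19

|G| = 16, so by Lagrange every subgroup order divides 16. Divisors: 1, 2, 4, 8, 16.
Subgroups by order — order 1: 1; order 2: 9; order 4: 5; order 8: 3; order 16: 1.
Total: 1 + 9 + 5 + 3 + 1 = 19.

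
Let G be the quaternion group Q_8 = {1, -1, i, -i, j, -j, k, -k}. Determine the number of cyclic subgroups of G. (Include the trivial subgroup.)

5

A cyclic subgroup of order d is generated by each of its φ(d) elements of order d, so the cyclic subgroups of order d number (#elements of order d)/φ(d).
Cyclic subgroups by order — order 1: 1; order 2: 1; order 4: 3.
Total: 5.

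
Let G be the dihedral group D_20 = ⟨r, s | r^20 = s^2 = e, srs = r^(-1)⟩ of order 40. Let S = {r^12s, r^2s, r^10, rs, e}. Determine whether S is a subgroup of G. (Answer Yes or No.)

Closure fails: r^12s · rs = r^11 ∉ S. So S is not a subgroup.

No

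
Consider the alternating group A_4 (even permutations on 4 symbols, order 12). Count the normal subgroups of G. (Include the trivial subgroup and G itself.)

3

G has 10 subgroups. Checking conjugation-invariance by order — order 1: 1/1 normal; order 2: 0/3 normal; order 3: 0/4 normal; order 4: 1/1 normal; order 12: 1/1 normal.
Total normal subgroups: 3.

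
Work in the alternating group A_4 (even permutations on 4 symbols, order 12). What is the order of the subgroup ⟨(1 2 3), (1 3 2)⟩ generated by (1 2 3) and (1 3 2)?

|⟨(1 2 3)⟩| = 3 and |⟨(1 3 2)⟩| = 3, so |H| is a multiple of lcm(3, 3) = 3 and divides |G| = 12.
Closing under the operation: H = {e, (1 2 3), (1 3 2)}, so |H| = 3.

3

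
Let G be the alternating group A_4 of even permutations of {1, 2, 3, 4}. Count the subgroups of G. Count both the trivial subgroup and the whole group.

|G| = 12, so by Lagrange every subgroup order divides 12. Divisors: 1, 2, 3, 4, 6, 12.
Subgroups by order — order 1: 1; order 2: 3; order 3: 4; order 4: 1; order 6: 0; order 12: 1.
Total: 1 + 3 + 4 + 1 + 0 + 1 = 10.

10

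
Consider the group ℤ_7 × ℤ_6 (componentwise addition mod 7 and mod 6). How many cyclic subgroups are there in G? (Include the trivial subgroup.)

Each element a generates a cyclic subgroup ⟨a⟩; distinct elements may generate the same one (a cyclic group of order d has φ(d) generators).
Cyclic subgroups by order — order 1: 1; order 2: 1; order 3: 1; order 6: 1; order 7: 1; order 14: 1; order 21: 1; order 42: 1.
Total: 8.

8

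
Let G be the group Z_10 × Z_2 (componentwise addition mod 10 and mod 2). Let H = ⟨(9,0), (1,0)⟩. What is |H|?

10

|⟨(9,0)⟩| = 10 and |⟨(1,0)⟩| = 10, so |H| is a multiple of lcm(10, 10) = 10 and divides |G| = 20.
Closing under the operation: H = {(0,0), (1,0), (2,0), (3,0), (4,0), (5,0), (6,0), (7,0), (8,0), (9,0)}, so |H| = 10.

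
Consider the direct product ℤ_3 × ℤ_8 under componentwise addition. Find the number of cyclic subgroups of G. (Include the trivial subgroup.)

8

A cyclic subgroup of order d is generated by each of its φ(d) elements of order d, so the cyclic subgroups of order d number (#elements of order d)/φ(d).
Cyclic subgroups by order — order 1: 1; order 2: 1; order 3: 1; order 4: 1; order 6: 1; order 8: 1; order 12: 1; order 24: 1.
Total: 8.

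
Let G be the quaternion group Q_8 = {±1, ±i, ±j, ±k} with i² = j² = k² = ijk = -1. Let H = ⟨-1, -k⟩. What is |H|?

4

|⟨-1⟩| = 2 and |⟨-k⟩| = 4, so |H| is a multiple of lcm(2, 4) = 4 and divides |G| = 8.
Closing under the operation: H = {1, -1, k, -k}, so |H| = 4.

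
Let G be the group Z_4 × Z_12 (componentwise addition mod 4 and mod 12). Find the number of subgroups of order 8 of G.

|G| = 48 and 8 | 48, so subgroups of order 8 are possible by Lagrange.
The subgroups of order 8 are: {(0,0), (0,3), (0,6), (0,9), (2,0), (2,3), (2,6), (2,9)}; {(0,0), (0,6), (1,0), (1,6), (2,0), (2,6), (3,0), (3,6)}; {(0,0), (0,6), (1,3), (1,9), (2,0), (2,6), (3,3), (3,9)}.
So G has 3 subgroups of order 8.

3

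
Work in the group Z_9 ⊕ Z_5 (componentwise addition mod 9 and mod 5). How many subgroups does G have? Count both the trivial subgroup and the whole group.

|G| = 45, so by Lagrange every subgroup order divides 45. Divisors: 1, 3, 5, 9, 15, 45.
Subgroups by order — order 1: 1; order 3: 1; order 5: 1; order 9: 1; order 15: 1; order 45: 1.
Total: 1 + 1 + 1 + 1 + 1 + 1 = 6.

6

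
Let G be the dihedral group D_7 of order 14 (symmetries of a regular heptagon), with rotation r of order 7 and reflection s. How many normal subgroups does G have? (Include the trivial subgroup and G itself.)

3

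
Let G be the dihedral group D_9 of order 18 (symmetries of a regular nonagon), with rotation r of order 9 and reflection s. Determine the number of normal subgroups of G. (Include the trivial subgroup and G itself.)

G has 16 subgroups. Checking conjugation-invariance by order — order 1: 1/1 normal; order 2: 0/9 normal; order 3: 1/1 normal; order 6: 0/3 normal; order 9: 1/1 normal; order 18: 1/1 normal.
Total normal subgroups: 4.

4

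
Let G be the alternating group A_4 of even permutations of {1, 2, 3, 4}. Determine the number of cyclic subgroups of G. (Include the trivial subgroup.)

8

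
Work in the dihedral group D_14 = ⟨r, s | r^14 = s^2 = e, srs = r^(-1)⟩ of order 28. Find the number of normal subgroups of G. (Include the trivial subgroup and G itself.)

G has 28 subgroups. Checking conjugation-invariance by order — order 1: 1/1 normal; order 2: 1/15 normal; order 4: 0/7 normal; order 7: 1/1 normal; order 14: 3/3 normal; order 28: 1/1 normal.
Total normal subgroups: 7.

7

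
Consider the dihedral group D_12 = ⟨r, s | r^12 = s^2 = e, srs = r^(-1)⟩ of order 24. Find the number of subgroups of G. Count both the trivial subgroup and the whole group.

34

|G| = 24, so by Lagrange every subgroup order divides 24. Divisors: 1, 2, 3, 4, 6, 8, 12, 24.
Subgroups by order — order 1: 1; order 2: 13; order 3: 1; order 4: 7; order 6: 5; order 8: 3; order 12: 3; order 24: 1.
Total: 1 + 13 + 1 + 7 + 5 + 3 + 3 + 1 = 34.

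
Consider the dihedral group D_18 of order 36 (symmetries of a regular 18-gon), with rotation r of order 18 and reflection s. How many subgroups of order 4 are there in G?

9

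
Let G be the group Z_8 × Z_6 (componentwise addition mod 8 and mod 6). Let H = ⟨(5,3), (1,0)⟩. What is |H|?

16

|⟨(5,3)⟩| = 8 and |⟨(1,0)⟩| = 8, so |H| is a multiple of lcm(8, 8) = 8 and divides |G| = 48.
Closing under the operation: H = {(0,0), (0,3), (1,0), (1,3), (2,0), (2,3), (3,0), (3,3), (4,0), (4,3), (5,0), (5,3), (6,0), (6,3), (7,0), (7,3)}, so |H| = 16.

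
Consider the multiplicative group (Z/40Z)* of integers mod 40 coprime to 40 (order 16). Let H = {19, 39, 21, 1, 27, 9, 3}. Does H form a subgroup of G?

No

|H| = 7 does not divide |G| = 16, so by Lagrange H is not a subgroup.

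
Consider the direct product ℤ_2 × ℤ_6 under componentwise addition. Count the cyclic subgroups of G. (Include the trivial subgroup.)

8

Each element a generates a cyclic subgroup ⟨a⟩; distinct elements may generate the same one (a cyclic group of order d has φ(d) generators).
Cyclic subgroups by order — order 1: 1; order 2: 3; order 3: 1; order 6: 3.
Total: 8.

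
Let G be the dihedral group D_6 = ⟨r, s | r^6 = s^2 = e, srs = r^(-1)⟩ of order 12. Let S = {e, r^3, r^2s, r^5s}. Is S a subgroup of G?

|S| = 4 divides |G| = 12, consistent with Lagrange.
S contains the identity, every element's inverse is in S, and S is closed under ·: it is a subgroup.

Yes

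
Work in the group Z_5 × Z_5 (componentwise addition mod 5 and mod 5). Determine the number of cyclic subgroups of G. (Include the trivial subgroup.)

7

Each element a generates a cyclic subgroup ⟨a⟩; distinct elements may generate the same one (a cyclic group of order d has φ(d) generators).
Cyclic subgroups by order — order 1: 1; order 5: 6.
Total: 7.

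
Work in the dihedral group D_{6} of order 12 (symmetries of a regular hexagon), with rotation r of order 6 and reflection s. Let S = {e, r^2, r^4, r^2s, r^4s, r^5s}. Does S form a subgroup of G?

Closure fails: r^4 · r^2s = s ∉ S. So S is not a subgroup.

No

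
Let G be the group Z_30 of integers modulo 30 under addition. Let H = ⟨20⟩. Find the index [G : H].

10

|⟨20⟩| = 3 and |G| = 30.
By Lagrange, [G : H] = |G|/|H| = 30/3 = 10.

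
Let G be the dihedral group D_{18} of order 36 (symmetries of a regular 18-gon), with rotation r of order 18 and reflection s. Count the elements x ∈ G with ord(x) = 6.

2

The elements of order 6 are: r^3, r^15.
That's 2.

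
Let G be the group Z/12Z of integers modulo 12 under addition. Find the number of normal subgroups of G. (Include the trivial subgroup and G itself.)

6

G is abelian, so every subgroup is normal.
G has 6 subgroups in total, hence 6 normal subgroups.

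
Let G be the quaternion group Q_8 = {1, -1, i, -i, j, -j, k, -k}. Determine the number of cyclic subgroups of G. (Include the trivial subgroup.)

Each element a generates a cyclic subgroup ⟨a⟩; distinct elements may generate the same one (a cyclic group of order d has φ(d) generators).
Cyclic subgroups by order — order 1: 1; order 2: 1; order 4: 3.
Total: 5.

5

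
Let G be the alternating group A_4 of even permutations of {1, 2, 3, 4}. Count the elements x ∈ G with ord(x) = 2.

3

The elements of order 2 are: (1 2)(3 4), (1 3)(2 4), (1 4)(2 3).
That's 3.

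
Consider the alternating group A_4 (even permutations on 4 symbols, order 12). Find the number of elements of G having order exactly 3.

8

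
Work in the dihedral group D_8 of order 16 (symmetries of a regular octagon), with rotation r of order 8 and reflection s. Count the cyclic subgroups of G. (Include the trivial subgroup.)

Group the elements of G by the cyclic subgroup they generate; each cyclic subgroup of order d accounts for φ(d) elements.
Cyclic subgroups by order — order 1: 1; order 2: 9; order 4: 1; order 8: 1.
Total: 12.

12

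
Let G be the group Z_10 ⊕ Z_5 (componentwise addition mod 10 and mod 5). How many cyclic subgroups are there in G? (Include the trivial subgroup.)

Each element a generates a cyclic subgroup ⟨a⟩; distinct elements may generate the same one (a cyclic group of order d has φ(d) generators).
Cyclic subgroups by order — order 1: 1; order 2: 1; order 5: 6; order 10: 6.
Total: 14.

14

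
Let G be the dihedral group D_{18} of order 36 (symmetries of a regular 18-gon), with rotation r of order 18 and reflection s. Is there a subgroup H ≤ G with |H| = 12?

12 | 36. A subgroup of order 12 is {e, r^3, r^6, r^9, r^12, r^15, rs, r^4s, r^7s, r^10s, r^13s, r^16s}.

Yes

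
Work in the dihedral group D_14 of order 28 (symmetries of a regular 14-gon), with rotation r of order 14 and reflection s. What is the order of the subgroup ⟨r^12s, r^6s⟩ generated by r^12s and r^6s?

|⟨r^12s⟩| = 2 and |⟨r^6s⟩| = 2, so |H| is a multiple of lcm(2, 2) = 2 and divides |G| = 28.
Closing under the operation: H = {e, r^2, r^4, r^6, r^8, r^10, r^12, s, r^2s, r^4s, r^6s, r^8s, r^10s, r^12s}, so |H| = 14.

14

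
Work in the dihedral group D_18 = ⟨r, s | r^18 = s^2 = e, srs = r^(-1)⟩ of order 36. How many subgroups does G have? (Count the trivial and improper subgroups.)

|G| = 36, so by Lagrange every subgroup order divides 36. Divisors: 1, 2, 3, 4, 6, 9, 12, 18, 36.
Subgroups by order — order 1: 1; order 2: 19; order 3: 1; order 4: 9; order 6: 7; order 9: 1; order 12: 3; order 18: 3; order 36: 1.
Total: 1 + 19 + 1 + 9 + 7 + 1 + 3 + 3 + 1 = 45.

45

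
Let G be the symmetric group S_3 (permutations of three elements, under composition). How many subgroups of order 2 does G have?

3

|G| = 6 and 2 | 6, so subgroups of order 2 are possible by Lagrange.
The subgroups of order 2 are: {e, (1 2)}; {e, (1 3)}; {e, (2 3)}.
So G has 3 subgroups of order 2.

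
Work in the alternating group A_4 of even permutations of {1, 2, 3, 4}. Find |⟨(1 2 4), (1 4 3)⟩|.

12

|⟨(1 2 4)⟩| = 3 and |⟨(1 4 3)⟩| = 3, so |H| is a multiple of lcm(3, 3) = 3 and divides |G| = 12.
Closing {(1 2 4), (1 4 3)} under the group operation gives all of G, so |H| = 12.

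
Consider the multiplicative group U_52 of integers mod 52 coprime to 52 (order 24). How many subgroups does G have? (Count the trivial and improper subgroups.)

16

|G| = 24, so by Lagrange every subgroup order divides 24. Divisors: 1, 2, 3, 4, 6, 8, 12, 24.
Subgroups by order — order 1: 1; order 2: 3; order 3: 1; order 4: 3; order 6: 3; order 8: 1; order 12: 3; order 24: 1.
Total: 1 + 3 + 1 + 3 + 3 + 1 + 3 + 1 = 16.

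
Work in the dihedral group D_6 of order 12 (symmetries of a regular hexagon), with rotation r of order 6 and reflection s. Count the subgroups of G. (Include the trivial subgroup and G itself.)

|G| = 12, so by Lagrange every subgroup order divides 12. Divisors: 1, 2, 3, 4, 6, 12.
Subgroups by order — order 1: 1; order 2: 7; order 3: 1; order 4: 3; order 6: 3; order 12: 1.
Total: 1 + 7 + 1 + 3 + 3 + 1 = 16.

16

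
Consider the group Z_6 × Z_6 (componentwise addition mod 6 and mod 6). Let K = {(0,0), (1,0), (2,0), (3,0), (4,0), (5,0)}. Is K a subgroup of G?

Yes

|K| = 6 divides |G| = 36, consistent with Lagrange.
K contains the identity, every element's inverse is in K, and K is closed under +: it is a subgroup.
In fact K = ⟨(5,0)⟩.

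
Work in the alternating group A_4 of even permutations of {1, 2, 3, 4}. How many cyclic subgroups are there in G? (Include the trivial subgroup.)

8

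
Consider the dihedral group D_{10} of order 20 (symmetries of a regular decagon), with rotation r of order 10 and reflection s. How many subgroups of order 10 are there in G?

|G| = 20 and 10 | 20, so subgroups of order 10 are possible by Lagrange.
The subgroups of order 10 are: {e, r, r^2, r^3, r^4, r^5, r^6, r^7, r^8, r^9}; {e, r^2, r^4, r^6, r^8, s, r^2s, r^4s, r^6s, r^8s}; {e, r^2, r^4, r^6, r^8, rs, r^3s, r^5s, r^7s, r^9s}.
So G has 3 subgroups of order 10.

3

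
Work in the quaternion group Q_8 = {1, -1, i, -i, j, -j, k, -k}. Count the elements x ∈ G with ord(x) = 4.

6

The elements of order 4 are: i, -i, j, -j, k, -k.
That's 6.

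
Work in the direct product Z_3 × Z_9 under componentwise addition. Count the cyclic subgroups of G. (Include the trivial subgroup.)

8

Each element a generates a cyclic subgroup ⟨a⟩; distinct elements may generate the same one (a cyclic group of order d has φ(d) generators).
Cyclic subgroups by order — order 1: 1; order 3: 4; order 9: 3.
Total: 8.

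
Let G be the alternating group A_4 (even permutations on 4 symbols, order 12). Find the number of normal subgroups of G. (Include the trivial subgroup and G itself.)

3

G has 10 subgroups. Checking conjugation-invariance by order — order 1: 1/1 normal; order 2: 0/3 normal; order 3: 0/4 normal; order 4: 1/1 normal; order 12: 1/1 normal.
Total normal subgroups: 3.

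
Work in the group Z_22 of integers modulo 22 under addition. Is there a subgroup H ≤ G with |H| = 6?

No

6 does not divide |G| = 22, so by Lagrange no subgroup of order 6 exists.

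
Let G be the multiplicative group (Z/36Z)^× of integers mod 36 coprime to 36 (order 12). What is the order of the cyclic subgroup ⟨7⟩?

Compute successive powers of 7 mod 36: 7, 13, 19, 25, 31, 1; 7^6 ≡ 1 (mod 36).
So |⟨7⟩| = 6.

6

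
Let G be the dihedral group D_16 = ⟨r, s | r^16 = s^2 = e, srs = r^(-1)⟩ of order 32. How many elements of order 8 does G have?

4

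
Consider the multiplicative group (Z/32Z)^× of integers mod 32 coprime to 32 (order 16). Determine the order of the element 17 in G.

2

Compute successive powers of 17 mod 32: 17, 1; 17^2 ≡ 1 (mod 32).
So |⟨17⟩| = 2.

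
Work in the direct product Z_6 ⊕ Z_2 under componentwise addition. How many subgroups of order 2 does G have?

3

|G| = 12 and 2 | 12, so subgroups of order 2 are possible by Lagrange.
The subgroups of order 2 are: {(0,0), (0,1)}; {(0,0), (3,0)}; {(0,0), (3,1)}.
So G has 3 subgroups of order 2.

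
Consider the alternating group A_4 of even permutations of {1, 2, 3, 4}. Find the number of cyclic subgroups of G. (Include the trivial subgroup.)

A cyclic subgroup of order d is generated by each of its φ(d) elements of order d, so the cyclic subgroups of order d number (#elements of order d)/φ(d).
Cyclic subgroups by order — order 1: 1; order 2: 3; order 3: 4.
Total: 8.

8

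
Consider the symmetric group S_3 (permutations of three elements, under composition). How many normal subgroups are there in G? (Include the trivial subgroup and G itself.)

3

G has 6 subgroups. Checking conjugation-invariance by order — order 1: 1/1 normal; order 2: 0/3 normal; order 3: 1/1 normal; order 6: 1/1 normal.
Total normal subgroups: 3.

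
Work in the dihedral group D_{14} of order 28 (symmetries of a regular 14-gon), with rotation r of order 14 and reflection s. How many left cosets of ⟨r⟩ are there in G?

2

|⟨r⟩| = 14 and |G| = 28.
By Lagrange, [G : H] = |G|/|H| = 28/14 = 2.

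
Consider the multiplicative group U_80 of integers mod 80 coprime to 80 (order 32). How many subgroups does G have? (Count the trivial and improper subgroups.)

|G| = 32, so by Lagrange every subgroup order divides 32. Divisors: 1, 2, 4, 8, 16, 32.
Subgroups by order — order 1: 1; order 2: 7; order 4: 19; order 8: 19; order 16: 7; order 32: 1.
Total: 1 + 7 + 19 + 19 + 7 + 1 = 54.

54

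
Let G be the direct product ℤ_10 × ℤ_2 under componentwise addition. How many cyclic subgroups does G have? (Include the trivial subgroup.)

A cyclic subgroup of order d is generated by each of its φ(d) elements of order d, so the cyclic subgroups of order d number (#elements of order d)/φ(d).
Cyclic subgroups by order — order 1: 1; order 2: 3; order 5: 1; order 10: 3.
Total: 8.

8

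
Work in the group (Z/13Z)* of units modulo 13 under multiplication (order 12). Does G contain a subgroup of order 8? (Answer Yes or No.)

8 does not divide |G| = 12, so by Lagrange no subgroup of order 8 exists.

No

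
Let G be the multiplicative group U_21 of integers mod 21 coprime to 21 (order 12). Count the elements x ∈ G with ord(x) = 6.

6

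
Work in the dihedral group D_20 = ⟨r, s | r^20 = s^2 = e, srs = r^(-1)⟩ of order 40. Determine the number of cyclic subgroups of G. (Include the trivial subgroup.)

A cyclic subgroup of order d is generated by each of its φ(d) elements of order d, so the cyclic subgroups of order d number (#elements of order d)/φ(d).
Cyclic subgroups by order — order 1: 1; order 2: 21; order 4: 1; order 5: 1; order 10: 1; order 20: 1.
Total: 26.

26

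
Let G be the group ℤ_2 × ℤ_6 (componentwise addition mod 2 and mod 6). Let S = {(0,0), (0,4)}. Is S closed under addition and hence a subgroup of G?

(0,4) ∈ S but its inverse (0,2) ∉ S, so S is not a subgroup.

No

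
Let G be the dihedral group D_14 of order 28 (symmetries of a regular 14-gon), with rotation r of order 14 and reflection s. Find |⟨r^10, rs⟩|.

14

|⟨r^10⟩| = 7 and |⟨rs⟩| = 2, so |H| is a multiple of lcm(7, 2) = 14 and divides |G| = 28.
Closing under the operation: H = {e, r^2, r^4, r^6, r^8, r^10, r^12, rs, r^3s, r^5s, r^7s, r^9s, r^11s, r^13s}, so |H| = 14.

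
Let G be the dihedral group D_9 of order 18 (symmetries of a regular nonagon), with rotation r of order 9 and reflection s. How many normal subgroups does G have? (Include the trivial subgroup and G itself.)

G has 16 subgroups. Checking conjugation-invariance by order — order 1: 1/1 normal; order 2: 0/9 normal; order 3: 1/1 normal; order 6: 0/3 normal; order 9: 1/1 normal; order 18: 1/1 normal.
Total normal subgroups: 4.

4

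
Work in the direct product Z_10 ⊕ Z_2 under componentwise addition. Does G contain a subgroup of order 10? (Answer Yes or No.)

10 | 20. A subgroup of order 10 is {(0,0), (0,1), (2,0), (2,1), (4,0), (4,1), (6,0), (6,1), (8,0), (8,1)}.

Yes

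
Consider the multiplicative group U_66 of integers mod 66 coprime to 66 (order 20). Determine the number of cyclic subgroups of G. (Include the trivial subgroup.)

8

Each element a generates a cyclic subgroup ⟨a⟩; distinct elements may generate the same one (a cyclic group of order d has φ(d) generators).
Cyclic subgroups by order — order 1: 1; order 2: 3; order 5: 1; order 10: 3.
Total: 8.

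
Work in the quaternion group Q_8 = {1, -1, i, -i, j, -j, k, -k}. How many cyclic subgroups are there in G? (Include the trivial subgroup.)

A cyclic subgroup of order d is generated by each of its φ(d) elements of order d, so the cyclic subgroups of order d number (#elements of order d)/φ(d).
Cyclic subgroups by order — order 1: 1; order 2: 1; order 4: 3.
Total: 5.

5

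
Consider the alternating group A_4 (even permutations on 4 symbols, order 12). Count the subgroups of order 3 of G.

4

|G| = 12 and 3 | 12, so subgroups of order 3 are possible by Lagrange.
The subgroups of order 3 are: {e, (1 2 3), (1 3 2)}; {e, (1 2 4), (1 4 2)}; {e, (1 3 4), (1 4 3)}; {e, (2 3 4), (2 4 3)}.
So G has 4 subgroups of order 3.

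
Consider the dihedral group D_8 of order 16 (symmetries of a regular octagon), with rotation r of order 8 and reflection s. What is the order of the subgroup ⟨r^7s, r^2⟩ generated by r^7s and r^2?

|⟨r^7s⟩| = 2 and |⟨r^2⟩| = 4, so |H| is a multiple of lcm(2, 4) = 4 and divides |G| = 16.
Closing under the operation: H = {e, r^2, r^4, r^6, rs, r^3s, r^5s, r^7s}, so |H| = 8.

8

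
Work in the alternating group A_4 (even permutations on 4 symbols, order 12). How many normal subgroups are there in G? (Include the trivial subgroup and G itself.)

3

G has 10 subgroups. Checking conjugation-invariance by order — order 1: 1/1 normal; order 2: 0/3 normal; order 3: 0/4 normal; order 4: 1/1 normal; order 12: 1/1 normal.
Total normal subgroups: 3.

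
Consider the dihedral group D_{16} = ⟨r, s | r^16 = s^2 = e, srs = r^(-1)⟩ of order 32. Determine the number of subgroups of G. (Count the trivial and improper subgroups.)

|G| = 32, so by Lagrange every subgroup order divides 32. Divisors: 1, 2, 4, 8, 16, 32.
Subgroups by order — order 1: 1; order 2: 17; order 4: 9; order 8: 5; order 16: 3; order 32: 1.
Total: 1 + 17 + 9 + 5 + 3 + 1 = 36.

36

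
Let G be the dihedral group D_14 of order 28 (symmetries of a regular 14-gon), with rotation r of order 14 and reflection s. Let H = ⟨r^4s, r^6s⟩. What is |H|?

14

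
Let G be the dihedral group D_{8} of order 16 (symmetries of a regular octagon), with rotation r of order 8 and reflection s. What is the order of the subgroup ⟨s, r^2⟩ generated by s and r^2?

8

|⟨s⟩| = 2 and |⟨r^2⟩| = 4, so |H| is a multiple of lcm(2, 4) = 4 and divides |G| = 16.
Closing under the operation: H = {e, r^2, r^4, r^6, s, r^2s, r^4s, r^6s}, so |H| = 8.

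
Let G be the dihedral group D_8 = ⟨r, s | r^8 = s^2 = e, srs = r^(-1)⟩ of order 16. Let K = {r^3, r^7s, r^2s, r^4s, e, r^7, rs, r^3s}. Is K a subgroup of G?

No

r^7 ∈ K but its inverse r ∉ K, so K is not a subgroup.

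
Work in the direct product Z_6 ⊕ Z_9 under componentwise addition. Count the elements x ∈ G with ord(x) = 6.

An element (a,b) has order lcm(ord(a), ord(b)); count pairs with lcm equal to 6.
Enumerating gives 8 such elements.

8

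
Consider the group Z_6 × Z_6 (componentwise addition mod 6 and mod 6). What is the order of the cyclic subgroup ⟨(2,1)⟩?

The order of (2,1) in Z_6 × Z_6 is lcm(ord(2) in Z_6, ord(1) in Z_6).
ord(2) = 3 and ord(1) = 6, so |⟨(2,1)⟩| = lcm(3, 6) = 6.

6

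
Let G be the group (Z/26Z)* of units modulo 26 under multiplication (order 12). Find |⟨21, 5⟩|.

4

|⟨21⟩| = 4 and |⟨5⟩| = 4, so |H| is a multiple of lcm(4, 4) = 4 and divides |G| = 12.
Closing under the operation: H = {1, 5, 21, 25}, so |H| = 4.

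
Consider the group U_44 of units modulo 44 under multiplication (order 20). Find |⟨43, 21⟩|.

|⟨43⟩| = 2 and |⟨21⟩| = 2, so |H| is a multiple of lcm(2, 2) = 2 and divides |G| = 20.
Closing under the operation: H = {1, 21, 23, 43}, so |H| = 4.

4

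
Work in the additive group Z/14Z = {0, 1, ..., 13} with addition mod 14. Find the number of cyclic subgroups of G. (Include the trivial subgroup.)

Each element a generates a cyclic subgroup ⟨a⟩; distinct elements may generate the same one (a cyclic group of order d has φ(d) generators).
Cyclic subgroups by order — order 1: 1; order 2: 1; order 7: 1; order 14: 1.
Total: 4.

4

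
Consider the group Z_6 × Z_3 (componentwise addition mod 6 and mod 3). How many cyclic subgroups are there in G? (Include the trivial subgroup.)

Group the elements of G by the cyclic subgroup they generate; each cyclic subgroup of order d accounts for φ(d) elements.
Cyclic subgroups by order — order 1: 1; order 2: 1; order 3: 4; order 6: 4.
Total: 10.

10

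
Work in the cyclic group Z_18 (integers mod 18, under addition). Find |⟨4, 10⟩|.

9

|⟨4⟩| = 9 and |⟨10⟩| = 9, so |H| is a multiple of lcm(9, 9) = 9 and divides |G| = 18.
Closing under the operation: H = {0, 2, 4, 6, 8, 10, 12, 14, 16}, so |H| = 9.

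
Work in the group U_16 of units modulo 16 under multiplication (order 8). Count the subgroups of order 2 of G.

|G| = 8 and 2 | 8, so subgroups of order 2 are possible by Lagrange.
The subgroups of order 2 are: {1, 15}; {1, 7}; {1, 9}.
So G has 3 subgroups of order 2.

3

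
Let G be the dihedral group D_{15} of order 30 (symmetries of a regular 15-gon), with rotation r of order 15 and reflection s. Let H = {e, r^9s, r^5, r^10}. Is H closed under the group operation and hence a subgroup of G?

No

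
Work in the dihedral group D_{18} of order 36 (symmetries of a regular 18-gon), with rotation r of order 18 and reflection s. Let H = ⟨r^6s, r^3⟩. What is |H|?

12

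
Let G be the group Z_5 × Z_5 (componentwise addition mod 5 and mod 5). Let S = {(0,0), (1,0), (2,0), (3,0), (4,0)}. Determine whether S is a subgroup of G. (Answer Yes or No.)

Yes

|S| = 5 divides |G| = 25, consistent with Lagrange.
S contains the identity, every element's inverse is in S, and S is closed under +: it is a subgroup.
In fact S = ⟨(4,0)⟩.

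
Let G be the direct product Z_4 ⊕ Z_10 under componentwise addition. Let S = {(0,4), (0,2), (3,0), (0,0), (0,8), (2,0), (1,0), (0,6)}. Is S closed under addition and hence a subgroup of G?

No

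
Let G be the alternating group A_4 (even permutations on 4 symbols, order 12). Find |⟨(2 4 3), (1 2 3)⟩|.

12

|⟨(2 4 3)⟩| = 3 and |⟨(1 2 3)⟩| = 3, so |H| is a multiple of lcm(3, 3) = 3 and divides |G| = 12.
Closing {(2 4 3), (1 2 3)} under the group operation gives all of G, so |H| = 12.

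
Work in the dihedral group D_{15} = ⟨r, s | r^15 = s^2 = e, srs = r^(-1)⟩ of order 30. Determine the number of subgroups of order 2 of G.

|G| = 30 and 2 | 30, so subgroups of order 2 are possible by Lagrange.
The subgroups of order 2 are: {e, r^10s}; {e, r^11s}; {e, r^12s}; {e, r^13s}; … (15 in all).
So G has 15 subgroups of order 2.

15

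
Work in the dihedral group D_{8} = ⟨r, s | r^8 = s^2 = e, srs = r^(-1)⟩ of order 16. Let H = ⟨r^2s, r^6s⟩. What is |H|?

|⟨r^2s⟩| = 2 and |⟨r^6s⟩| = 2, so |H| is a multiple of lcm(2, 2) = 2 and divides |G| = 16.
Closing under the operation: H = {e, r^4, r^2s, r^6s}, so |H| = 4.

4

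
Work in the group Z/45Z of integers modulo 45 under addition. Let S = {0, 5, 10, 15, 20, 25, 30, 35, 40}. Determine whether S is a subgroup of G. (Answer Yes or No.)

|S| = 9 divides |G| = 45, consistent with Lagrange.
S contains the identity, every element's inverse is in S, and S is closed under +: it is a subgroup.
In fact S = ⟨35⟩.

Yes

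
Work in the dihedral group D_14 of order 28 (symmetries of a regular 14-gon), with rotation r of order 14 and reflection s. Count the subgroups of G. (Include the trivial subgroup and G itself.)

28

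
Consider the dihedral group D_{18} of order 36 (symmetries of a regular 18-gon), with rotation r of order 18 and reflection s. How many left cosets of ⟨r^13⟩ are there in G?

2

|⟨r^13⟩| = 18 and |G| = 36.
By Lagrange, [G : H] = |G|/|H| = 36/18 = 2.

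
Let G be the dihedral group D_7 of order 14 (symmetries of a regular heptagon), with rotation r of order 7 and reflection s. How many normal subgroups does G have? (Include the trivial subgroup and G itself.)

3

G has 10 subgroups. Checking conjugation-invariance by order — order 1: 1/1 normal; order 2: 0/7 normal; order 7: 1/1 normal; order 14: 1/1 normal.
Total normal subgroups: 3.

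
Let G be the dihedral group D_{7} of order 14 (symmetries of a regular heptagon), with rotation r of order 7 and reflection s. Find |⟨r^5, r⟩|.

|⟨r^5⟩| = 7 and |⟨r⟩| = 7, so |H| is a multiple of lcm(7, 7) = 7 and divides |G| = 14.
Closing under the operation: H = {e, r, r^2, r^3, r^4, r^5, r^6}, so |H| = 7.

7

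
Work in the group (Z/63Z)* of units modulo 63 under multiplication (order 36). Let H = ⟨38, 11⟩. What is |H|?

|⟨38⟩| = 6 and |⟨11⟩| = 6, so |H| is a multiple of lcm(6, 6) = 6 and divides |G| = 36.
Closing under the operation: H = {1, 5, 8, 11, 23, 25, 38, 40, 52, 55, 58, 62}, so |H| = 12.

12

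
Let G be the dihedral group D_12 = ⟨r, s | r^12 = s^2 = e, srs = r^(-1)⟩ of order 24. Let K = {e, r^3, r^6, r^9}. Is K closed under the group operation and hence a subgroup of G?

|K| = 4 divides |G| = 24, consistent with Lagrange.
K contains the identity, every element's inverse is in K, and K is closed under ·: it is a subgroup.
In fact K = ⟨r^9⟩.

Yes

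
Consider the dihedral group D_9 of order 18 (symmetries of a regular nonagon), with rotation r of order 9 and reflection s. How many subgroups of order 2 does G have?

9

|G| = 18 and 2 | 18, so subgroups of order 2 are possible by Lagrange.
The subgroups of order 2 are: {e, r^2s}; {e, r^3s}; {e, r^4s}; {e, r^5s}; … (9 in all).
So G has 9 subgroups of order 2.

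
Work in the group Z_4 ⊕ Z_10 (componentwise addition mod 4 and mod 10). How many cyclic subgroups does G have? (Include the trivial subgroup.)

12

Each element a generates a cyclic subgroup ⟨a⟩; distinct elements may generate the same one (a cyclic group of order d has φ(d) generators).
Cyclic subgroups by order — order 1: 1; order 2: 3; order 4: 2; order 5: 1; order 10: 3; order 20: 2.
Total: 12.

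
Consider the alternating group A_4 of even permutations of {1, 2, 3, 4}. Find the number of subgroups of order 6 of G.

|G| = 12 and 6 | 12, so subgroups of order 6 are possible by Lagrange.
Checking all subgroups of G, none has order 6.
So G has 0 subgroups of order 6.

0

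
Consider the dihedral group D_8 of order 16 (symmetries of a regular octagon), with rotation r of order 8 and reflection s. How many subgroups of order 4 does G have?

5

|G| = 16 and 4 | 16, so subgroups of order 4 are possible by Lagrange.
The subgroups of order 4 are: {e, r^2, r^4, r^6}; {e, r^4, r^2s, r^6s}; {e, r^4, r^3s, r^7s}; {e, r^4, s, r^4s}; … (5 in all).
So G has 5 subgroups of order 4.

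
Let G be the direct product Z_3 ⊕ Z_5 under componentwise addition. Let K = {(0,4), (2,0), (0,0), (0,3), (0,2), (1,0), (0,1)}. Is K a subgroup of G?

|K| = 7 does not divide |G| = 15, so by Lagrange K is not a subgroup.

No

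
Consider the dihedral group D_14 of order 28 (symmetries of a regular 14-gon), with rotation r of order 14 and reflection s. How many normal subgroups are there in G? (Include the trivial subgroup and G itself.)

7

G has 28 subgroups. Checking conjugation-invariance by order — order 1: 1/1 normal; order 2: 1/15 normal; order 4: 0/7 normal; order 7: 1/1 normal; order 14: 3/3 normal; order 28: 1/1 normal.
Total normal subgroups: 7.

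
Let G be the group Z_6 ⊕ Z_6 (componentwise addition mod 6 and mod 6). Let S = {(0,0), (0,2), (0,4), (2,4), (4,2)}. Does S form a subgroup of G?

No

|S| = 5 does not divide |G| = 36, so by Lagrange S is not a subgroup.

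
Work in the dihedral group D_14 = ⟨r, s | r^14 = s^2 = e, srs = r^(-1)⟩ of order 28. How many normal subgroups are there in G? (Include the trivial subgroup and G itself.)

G has 28 subgroups. Checking conjugation-invariance by order — order 1: 1/1 normal; order 2: 1/15 normal; order 4: 0/7 normal; order 7: 1/1 normal; order 14: 3/3 normal; order 28: 1/1 normal.
Total normal subgroups: 7.

7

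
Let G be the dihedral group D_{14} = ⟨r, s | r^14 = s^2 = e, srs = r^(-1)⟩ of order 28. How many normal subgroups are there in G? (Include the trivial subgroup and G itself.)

7

G has 28 subgroups. Checking conjugation-invariance by order — order 1: 1/1 normal; order 2: 1/15 normal; order 4: 0/7 normal; order 7: 1/1 normal; order 14: 3/3 normal; order 28: 1/1 normal.
Total normal subgroups: 7.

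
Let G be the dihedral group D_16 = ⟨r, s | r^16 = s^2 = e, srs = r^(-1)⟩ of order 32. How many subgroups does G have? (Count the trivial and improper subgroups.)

|G| = 32, so by Lagrange every subgroup order divides 32. Divisors: 1, 2, 4, 8, 16, 32.
Subgroups by order — order 1: 1; order 2: 17; order 4: 9; order 8: 5; order 16: 3; order 32: 1.
Total: 1 + 17 + 9 + 5 + 3 + 1 = 36.

36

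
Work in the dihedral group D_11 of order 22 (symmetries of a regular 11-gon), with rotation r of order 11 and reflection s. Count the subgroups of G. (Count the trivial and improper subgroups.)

14

|G| = 22, so by Lagrange every subgroup order divides 22. Divisors: 1, 2, 11, 22.
Subgroups by order — order 1: 1; order 2: 11; order 11: 1; order 22: 1.
Total: 1 + 11 + 1 + 1 = 14.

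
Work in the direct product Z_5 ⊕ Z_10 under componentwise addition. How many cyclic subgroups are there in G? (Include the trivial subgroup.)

14

Group the elements of G by the cyclic subgroup they generate; each cyclic subgroup of order d accounts for φ(d) elements.
Cyclic subgroups by order — order 1: 1; order 2: 1; order 5: 6; order 10: 6.
Total: 14.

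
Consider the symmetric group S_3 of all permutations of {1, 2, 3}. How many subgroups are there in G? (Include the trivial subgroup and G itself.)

|G| = 6, so by Lagrange every subgroup order divides 6. Divisors: 1, 2, 3, 6.
Subgroups by order — order 1: 1; order 2: 3; order 3: 1; order 6: 1.
Total: 1 + 3 + 1 + 1 = 6.

6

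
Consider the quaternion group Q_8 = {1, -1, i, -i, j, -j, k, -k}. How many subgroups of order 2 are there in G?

1

|G| = 8 and 2 | 8, so subgroups of order 2 are possible by Lagrange.
The subgroups of order 2 are: {1, -1}.
So G has 1 subgroup of order 2.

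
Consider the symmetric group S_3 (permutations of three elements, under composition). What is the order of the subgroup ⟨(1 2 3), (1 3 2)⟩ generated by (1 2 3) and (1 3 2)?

3

|⟨(1 2 3)⟩| = 3 and |⟨(1 3 2)⟩| = 3, so |H| is a multiple of lcm(3, 3) = 3 and divides |G| = 6.
Closing under the operation: H = {e, (1 2 3), (1 3 2)}, so |H| = 3.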